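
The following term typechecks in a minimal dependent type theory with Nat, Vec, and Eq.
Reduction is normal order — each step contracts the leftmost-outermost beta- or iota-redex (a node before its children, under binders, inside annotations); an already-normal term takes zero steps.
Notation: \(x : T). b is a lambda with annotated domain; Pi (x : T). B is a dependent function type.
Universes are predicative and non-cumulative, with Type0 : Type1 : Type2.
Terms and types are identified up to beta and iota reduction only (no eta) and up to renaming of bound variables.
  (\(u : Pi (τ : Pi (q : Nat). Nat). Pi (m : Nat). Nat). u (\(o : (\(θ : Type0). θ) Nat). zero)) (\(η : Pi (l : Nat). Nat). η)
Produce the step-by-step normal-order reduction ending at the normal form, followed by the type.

normal-order reduction sequence:
  (\(u : Pi (τ : Pi (q : Nat). Nat). Pi (m : Nat). Nat). u (\(o : (\(θ : Type0). θ) Nat). zero)) (\(η : Pi (l : Nat). Nat). η)
  ~> (\(u : Pi (τ : Nat). Nat). u) (\(q : (\(m : Type0). m) Nat). zero)
  ~> \(u : (\(τ : Type0). τ) Nat). zero
  ~> \(u : Nat). zero
inferred type:
  Pi (u : Nat). Nat


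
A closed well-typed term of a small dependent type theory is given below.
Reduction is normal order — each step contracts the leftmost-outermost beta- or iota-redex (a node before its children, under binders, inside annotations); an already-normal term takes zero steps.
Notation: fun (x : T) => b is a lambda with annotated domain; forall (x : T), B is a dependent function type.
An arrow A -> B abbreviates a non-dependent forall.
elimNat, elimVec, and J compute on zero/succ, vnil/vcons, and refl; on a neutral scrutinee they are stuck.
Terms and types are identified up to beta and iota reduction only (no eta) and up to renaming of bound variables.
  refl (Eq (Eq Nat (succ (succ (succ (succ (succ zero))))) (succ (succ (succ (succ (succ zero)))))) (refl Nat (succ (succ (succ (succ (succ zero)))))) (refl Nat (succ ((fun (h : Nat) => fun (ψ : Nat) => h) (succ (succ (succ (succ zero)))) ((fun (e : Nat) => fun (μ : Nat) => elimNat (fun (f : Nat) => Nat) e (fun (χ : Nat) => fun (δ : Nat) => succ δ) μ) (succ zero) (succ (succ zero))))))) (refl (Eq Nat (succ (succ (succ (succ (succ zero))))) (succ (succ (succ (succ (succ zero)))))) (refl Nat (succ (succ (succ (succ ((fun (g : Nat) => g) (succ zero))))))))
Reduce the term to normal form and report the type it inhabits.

normal form:
  refl (Eq (Eq Nat (succ (succ (succ (succ (succ zero))))) (succ (succ (succ (succ (succ zero)))))) (refl Nat (succ (succ (succ (succ (succ zero)))))) (refl Nat (succ (succ (succ (succ (succ zero))))))) (refl (Eq Nat (succ (succ (succ (succ (succ zero))))) (succ (succ (succ (succ (succ zero)))))) (refl Nat (succ (succ (succ (succ (succ zero)))))))
the term's type:
  Eq (Eq (Eq Nat (succ (succ (succ (succ (succ zero))))) (succ (succ (succ (succ (succ zero)))))) (refl Nat (succ (succ (succ (succ (succ zero)))))) (refl Nat (succ (succ (succ (succ (succ zero))))))) (refl (Eq Nat (succ (succ (succ (succ (succ zero))))) (succ (succ (succ (succ (succ zero)))))) (refl Nat (succ (succ (succ (succ (succ zero))))))) (refl (Eq Nat (succ (succ (succ (succ (succ zero))))) (succ (succ (succ (succ (succ zero)))))) (refl Nat (succ (succ (succ (succ (succ zero)))))))


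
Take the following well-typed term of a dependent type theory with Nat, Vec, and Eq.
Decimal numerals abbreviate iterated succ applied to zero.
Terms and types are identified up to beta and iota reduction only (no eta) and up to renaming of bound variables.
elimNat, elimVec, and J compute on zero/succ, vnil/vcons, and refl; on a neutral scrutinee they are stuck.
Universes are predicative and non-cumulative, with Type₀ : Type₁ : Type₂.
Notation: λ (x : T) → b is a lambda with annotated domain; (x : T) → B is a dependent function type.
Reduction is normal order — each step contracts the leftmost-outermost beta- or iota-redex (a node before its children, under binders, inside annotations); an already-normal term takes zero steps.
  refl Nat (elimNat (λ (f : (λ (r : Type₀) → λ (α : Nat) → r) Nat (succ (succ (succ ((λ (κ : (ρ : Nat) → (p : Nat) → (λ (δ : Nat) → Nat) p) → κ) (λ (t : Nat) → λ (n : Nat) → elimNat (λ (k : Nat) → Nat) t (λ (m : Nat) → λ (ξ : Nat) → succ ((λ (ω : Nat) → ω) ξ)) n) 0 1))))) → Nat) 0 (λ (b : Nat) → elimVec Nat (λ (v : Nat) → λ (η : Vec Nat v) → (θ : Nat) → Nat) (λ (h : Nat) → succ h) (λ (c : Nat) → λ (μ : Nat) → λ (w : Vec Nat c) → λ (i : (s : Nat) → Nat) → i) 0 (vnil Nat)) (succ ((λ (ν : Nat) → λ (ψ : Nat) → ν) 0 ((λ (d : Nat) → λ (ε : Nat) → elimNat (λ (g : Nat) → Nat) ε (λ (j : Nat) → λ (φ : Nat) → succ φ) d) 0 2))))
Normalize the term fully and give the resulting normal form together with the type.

resulting normal form:
  refl Nat 1
inferred type:
  Eq Nat 1 1
observation: reduction starts at an elimNat iota-redex, and 10 normal-order steps reach the normal form.


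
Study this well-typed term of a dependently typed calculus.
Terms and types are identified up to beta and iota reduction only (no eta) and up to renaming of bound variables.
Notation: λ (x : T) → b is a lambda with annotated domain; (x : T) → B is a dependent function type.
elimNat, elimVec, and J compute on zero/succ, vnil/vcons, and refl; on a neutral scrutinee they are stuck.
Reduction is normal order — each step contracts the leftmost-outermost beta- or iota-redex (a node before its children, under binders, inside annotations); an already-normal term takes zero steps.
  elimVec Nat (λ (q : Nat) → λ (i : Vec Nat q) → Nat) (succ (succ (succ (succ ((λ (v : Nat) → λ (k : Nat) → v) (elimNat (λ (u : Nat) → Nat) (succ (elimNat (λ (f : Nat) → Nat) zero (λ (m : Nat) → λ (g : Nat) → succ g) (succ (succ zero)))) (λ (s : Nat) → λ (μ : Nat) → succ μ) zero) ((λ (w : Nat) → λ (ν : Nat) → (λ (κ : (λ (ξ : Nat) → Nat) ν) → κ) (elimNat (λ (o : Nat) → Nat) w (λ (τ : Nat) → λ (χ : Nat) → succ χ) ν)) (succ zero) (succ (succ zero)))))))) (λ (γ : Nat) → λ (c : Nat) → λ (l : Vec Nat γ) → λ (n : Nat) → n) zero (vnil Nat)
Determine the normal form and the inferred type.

resulting normal form:
  succ (succ (succ (succ (succ (succ (succ zero))))))
inferred type:
  Nat


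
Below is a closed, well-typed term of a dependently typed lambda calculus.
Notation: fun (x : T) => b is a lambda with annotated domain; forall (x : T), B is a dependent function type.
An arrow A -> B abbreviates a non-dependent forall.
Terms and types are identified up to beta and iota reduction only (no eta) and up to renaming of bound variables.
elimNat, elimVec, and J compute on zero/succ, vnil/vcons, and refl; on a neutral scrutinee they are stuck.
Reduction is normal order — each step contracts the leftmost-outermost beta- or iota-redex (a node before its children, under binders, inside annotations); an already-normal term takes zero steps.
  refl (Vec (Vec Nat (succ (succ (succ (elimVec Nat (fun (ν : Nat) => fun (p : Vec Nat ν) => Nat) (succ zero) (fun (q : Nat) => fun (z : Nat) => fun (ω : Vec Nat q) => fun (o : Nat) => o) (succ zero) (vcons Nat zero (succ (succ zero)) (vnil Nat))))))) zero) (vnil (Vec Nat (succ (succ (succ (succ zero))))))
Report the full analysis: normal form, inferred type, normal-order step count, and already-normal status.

reduced normal form:
  refl (Vec (Vec Nat (succ (succ (succ (succ zero))))) zero) (vnil (Vec Nat (succ (succ (succ (succ zero))))))
inferred type:
  Eq (Vec (Vec Nat (succ (succ (succ (succ zero))))) zero) (vnil (Vec Nat (succ (succ (succ (succ zero)))))) (vnil (Vec Nat (succ (succ (succ (succ zero))))))
normal-order step count: 6
started in normal form: no
first redex: an elimVec iota-redex


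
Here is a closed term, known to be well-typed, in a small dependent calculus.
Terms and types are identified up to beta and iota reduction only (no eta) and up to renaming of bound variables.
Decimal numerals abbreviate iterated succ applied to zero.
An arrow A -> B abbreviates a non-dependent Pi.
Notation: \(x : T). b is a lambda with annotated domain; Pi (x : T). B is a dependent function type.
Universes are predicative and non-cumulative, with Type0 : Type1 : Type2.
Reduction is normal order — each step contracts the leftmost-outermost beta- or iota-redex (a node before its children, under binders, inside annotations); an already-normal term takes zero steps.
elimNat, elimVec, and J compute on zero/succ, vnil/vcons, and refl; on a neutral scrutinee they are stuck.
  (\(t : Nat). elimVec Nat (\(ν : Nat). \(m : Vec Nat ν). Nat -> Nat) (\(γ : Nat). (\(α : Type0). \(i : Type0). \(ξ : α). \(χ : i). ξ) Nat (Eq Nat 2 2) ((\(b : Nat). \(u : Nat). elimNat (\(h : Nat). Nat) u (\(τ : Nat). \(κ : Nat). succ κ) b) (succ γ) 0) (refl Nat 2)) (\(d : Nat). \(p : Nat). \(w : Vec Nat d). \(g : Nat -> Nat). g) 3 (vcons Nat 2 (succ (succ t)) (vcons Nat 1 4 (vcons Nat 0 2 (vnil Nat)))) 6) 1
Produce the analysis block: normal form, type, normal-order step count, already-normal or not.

normal form:
  7
the term's type:
  Nat
steps to reach normal form (normal order): 46
already normal: no
first contracted redex: a beta-redex


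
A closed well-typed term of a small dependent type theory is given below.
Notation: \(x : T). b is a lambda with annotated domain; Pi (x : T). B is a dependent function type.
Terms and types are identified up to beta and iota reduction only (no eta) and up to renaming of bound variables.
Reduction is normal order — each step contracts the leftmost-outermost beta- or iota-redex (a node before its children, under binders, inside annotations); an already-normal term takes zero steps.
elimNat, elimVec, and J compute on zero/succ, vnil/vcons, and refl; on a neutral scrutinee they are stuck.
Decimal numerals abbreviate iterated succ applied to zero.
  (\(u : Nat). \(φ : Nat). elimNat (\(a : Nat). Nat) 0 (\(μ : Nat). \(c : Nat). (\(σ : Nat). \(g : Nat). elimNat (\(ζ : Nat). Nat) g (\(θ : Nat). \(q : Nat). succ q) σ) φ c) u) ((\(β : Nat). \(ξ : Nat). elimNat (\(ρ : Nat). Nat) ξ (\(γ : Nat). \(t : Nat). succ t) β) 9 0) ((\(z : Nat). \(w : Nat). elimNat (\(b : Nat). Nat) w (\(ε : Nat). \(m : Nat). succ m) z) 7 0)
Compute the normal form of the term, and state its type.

resulting normal form:
  63
inferred type:
  Nat
observation: reduction starts at a beta-redex, and 108 normal-order steps reach the normal form.


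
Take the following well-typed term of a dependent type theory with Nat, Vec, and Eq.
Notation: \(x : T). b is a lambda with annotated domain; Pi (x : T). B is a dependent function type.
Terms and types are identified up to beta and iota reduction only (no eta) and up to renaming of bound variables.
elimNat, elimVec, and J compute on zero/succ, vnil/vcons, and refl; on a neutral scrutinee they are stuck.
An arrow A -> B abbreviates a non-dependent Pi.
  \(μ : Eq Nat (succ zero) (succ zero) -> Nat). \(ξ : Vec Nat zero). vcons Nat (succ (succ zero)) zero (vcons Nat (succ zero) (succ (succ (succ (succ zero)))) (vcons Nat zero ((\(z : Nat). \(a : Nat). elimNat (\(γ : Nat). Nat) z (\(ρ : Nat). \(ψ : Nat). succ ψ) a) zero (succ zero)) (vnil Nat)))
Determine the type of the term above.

inferred type:
  (Eq Nat (succ zero) (succ zero) -> Nat) -> Vec Nat zero -> Vec Nat (succ (succ (succ zero)))


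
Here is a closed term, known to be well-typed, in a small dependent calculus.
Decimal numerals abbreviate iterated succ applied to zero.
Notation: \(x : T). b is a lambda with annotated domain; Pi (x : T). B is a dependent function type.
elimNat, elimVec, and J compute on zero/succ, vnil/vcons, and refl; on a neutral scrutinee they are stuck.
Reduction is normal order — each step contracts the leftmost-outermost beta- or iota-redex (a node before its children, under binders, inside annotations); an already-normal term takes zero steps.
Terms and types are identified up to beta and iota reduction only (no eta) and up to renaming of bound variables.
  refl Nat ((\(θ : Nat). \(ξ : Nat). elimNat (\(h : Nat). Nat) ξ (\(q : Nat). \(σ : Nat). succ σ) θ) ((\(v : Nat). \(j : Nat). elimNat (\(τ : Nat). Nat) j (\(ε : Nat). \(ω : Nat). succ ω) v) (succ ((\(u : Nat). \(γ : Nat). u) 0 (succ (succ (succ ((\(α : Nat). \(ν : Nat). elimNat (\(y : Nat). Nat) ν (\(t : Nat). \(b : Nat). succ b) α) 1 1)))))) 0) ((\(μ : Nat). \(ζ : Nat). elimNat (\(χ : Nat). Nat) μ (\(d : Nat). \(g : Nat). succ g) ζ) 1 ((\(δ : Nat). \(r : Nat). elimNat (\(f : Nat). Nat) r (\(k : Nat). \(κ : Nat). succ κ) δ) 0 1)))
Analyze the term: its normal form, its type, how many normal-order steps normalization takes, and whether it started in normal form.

normal form:
  refl Nat 3
type:
  Eq Nat 3 3
steps to reach normal form (normal order): 23
started in normal form: no
first redex: a beta-redex


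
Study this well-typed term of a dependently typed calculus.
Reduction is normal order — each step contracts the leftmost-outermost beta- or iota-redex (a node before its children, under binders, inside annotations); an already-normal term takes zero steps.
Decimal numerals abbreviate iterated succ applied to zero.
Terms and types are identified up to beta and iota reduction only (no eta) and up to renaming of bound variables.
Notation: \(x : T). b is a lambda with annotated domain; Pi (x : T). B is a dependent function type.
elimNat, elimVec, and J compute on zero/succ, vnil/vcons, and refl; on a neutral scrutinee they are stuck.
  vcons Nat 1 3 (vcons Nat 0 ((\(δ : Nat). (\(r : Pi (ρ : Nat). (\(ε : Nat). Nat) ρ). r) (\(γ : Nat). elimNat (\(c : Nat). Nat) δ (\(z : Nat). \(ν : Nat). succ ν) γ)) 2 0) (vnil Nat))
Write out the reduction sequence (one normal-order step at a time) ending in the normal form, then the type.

normal-order reduction sequence:
  vcons Nat 1 3 (vcons Nat 0 ((\(δ : Nat). (\(r : Pi (ρ : Nat). (\(ε : Nat). Nat) ρ). r) (\(γ : Nat). elimNat (\(c : Nat). Nat) δ (\(z : Nat). \(ν : Nat). succ ν) γ)) 2 0) (vnil Nat))
  ~> vcons Nat 1 3 (vcons Nat 0 ((\(δ : Pi (r : Nat). (\(ρ : Nat). Nat) r). δ) (\(ε : Nat). elimNat (\(γ : Nat). Nat) 2 (\(c : Nat). \(z : Nat). succ z) ε) 0) (vnil Nat))
  ~> vcons Nat 1 3 (vcons Nat 0 ((\(δ : Nat). elimNat (\(r : Nat). Nat) 2 (\(ρ : Nat). \(ε : Nat). succ ε) δ) 0) (vnil Nat))
  ~> vcons Nat 1 3 (vcons Nat 0 (elimNat (\(δ : Nat). Nat) 2 (\(r : Nat). \(ρ : Nat). succ ρ) 0) (vnil Nat))
  ~> vcons Nat 1 3 (vcons Nat 0 2 (vnil Nat))
the term's type:
  Vec Nat 2


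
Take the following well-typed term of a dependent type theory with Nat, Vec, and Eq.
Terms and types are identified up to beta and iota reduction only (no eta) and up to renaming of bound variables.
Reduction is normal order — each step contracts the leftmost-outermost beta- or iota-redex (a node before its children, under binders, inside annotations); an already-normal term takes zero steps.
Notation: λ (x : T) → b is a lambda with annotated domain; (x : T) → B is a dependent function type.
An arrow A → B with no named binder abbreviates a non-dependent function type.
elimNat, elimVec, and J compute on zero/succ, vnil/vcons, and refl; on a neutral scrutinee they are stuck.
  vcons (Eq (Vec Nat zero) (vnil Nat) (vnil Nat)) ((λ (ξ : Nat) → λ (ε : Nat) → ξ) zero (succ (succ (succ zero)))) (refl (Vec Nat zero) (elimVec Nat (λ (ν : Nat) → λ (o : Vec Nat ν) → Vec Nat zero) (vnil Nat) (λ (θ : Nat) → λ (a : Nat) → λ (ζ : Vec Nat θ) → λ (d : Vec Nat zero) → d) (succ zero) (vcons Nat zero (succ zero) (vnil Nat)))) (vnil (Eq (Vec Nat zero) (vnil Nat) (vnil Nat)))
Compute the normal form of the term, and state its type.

reduced normal form:
  vcons (Eq (Vec Nat zero) (vnil Nat) (vnil Nat)) zero (refl (Vec Nat zero) (vnil Nat)) (vnil (Eq (Vec Nat zero) (vnil Nat) (vnil Nat)))
type:
  Vec (Eq (Vec Nat zero) (vnil Nat) (vnil Nat)) (succ zero)
observation: the first redex contracted is a beta-redex; the normal form is reached in 8 normal-order steps.


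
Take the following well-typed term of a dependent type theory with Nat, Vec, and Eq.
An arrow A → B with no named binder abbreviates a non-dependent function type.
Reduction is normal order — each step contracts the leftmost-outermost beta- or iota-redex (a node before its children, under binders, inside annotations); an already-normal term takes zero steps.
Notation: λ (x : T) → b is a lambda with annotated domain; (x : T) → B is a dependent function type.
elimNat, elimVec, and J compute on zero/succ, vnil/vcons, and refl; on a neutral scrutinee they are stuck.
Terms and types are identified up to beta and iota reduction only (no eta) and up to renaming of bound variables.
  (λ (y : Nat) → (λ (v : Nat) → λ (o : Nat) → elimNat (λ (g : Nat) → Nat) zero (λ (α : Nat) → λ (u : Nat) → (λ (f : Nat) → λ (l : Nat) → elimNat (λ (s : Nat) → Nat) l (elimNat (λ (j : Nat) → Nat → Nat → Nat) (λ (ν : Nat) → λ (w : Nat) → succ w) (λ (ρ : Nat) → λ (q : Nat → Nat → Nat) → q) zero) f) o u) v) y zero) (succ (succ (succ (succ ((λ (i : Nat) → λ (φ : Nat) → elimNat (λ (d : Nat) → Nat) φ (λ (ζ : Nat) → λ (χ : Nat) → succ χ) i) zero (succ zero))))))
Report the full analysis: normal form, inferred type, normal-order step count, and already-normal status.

reduced normal form:
  zero
inferred type:
  Nat
steps to reach normal form (normal order): 37
started in normal form: no
first contracted redex: a beta-redex


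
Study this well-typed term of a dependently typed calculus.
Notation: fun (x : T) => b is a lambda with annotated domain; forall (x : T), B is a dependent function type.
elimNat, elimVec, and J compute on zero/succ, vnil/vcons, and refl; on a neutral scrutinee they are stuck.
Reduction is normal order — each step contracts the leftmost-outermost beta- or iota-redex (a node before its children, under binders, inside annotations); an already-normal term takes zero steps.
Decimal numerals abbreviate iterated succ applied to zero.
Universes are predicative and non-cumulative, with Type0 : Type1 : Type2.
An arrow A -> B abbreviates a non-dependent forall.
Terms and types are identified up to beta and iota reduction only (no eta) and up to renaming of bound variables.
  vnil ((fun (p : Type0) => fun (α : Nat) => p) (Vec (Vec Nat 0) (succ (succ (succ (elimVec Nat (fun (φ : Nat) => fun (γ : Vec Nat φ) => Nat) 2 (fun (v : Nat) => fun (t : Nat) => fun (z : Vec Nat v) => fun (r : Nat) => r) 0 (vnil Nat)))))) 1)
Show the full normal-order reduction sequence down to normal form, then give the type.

normal-order reduction sequence:
  vnil ((fun (p : Type0) => fun (α : Nat) => p) (Vec (Vec Nat 0) (succ (succ (succ (elimVec Nat (fun (φ : Nat) => fun (γ : Vec Nat φ) => Nat) 2 (fun (v : Nat) => fun (t : Nat) => fun (z : Vec Nat v) => fun (r : Nat) => r) 0 (vnil Nat)))))) 1)
  ~> vnil ((fun (p : Nat) => Vec (Vec Nat 0) (succ (succ (succ (elimVec Nat (fun (α : Nat) => fun (φ : Vec Nat α) => Nat) 2 (fun (γ : Nat) => fun (v : Nat) => fun (t : Vec Nat γ) => fun (z : Nat) => z) 0 (vnil Nat)))))) 1)
  ~> vnil (Vec (Vec Nat 0) (succ (succ (succ (elimVec Nat (fun (p : Nat) => fun (α : Vec Nat p) => Nat) 2 (fun (φ : Nat) => fun (γ : Nat) => fun (v : Vec Nat φ) => fun (t : Nat) => t) 0 (vnil Nat))))))
  ~> vnil (Vec (Vec Nat 0) 5)
the term's type:
  Vec (Vec (Vec Nat 0) 5) 0


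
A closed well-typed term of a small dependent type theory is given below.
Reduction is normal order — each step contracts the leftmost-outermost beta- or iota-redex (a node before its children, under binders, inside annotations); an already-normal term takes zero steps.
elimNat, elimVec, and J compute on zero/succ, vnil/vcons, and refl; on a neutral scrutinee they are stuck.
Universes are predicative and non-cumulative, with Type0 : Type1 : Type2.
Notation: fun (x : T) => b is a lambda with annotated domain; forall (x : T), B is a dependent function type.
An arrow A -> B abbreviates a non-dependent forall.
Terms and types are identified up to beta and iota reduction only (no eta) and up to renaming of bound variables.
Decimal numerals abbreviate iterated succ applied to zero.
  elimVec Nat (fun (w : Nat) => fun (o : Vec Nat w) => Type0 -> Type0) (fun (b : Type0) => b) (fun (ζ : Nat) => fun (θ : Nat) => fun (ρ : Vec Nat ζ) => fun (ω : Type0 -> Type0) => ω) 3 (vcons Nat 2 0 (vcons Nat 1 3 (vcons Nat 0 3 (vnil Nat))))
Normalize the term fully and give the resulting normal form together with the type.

normal form:
  fun (w : Type0) => w
type:
  Type0 -> Type0


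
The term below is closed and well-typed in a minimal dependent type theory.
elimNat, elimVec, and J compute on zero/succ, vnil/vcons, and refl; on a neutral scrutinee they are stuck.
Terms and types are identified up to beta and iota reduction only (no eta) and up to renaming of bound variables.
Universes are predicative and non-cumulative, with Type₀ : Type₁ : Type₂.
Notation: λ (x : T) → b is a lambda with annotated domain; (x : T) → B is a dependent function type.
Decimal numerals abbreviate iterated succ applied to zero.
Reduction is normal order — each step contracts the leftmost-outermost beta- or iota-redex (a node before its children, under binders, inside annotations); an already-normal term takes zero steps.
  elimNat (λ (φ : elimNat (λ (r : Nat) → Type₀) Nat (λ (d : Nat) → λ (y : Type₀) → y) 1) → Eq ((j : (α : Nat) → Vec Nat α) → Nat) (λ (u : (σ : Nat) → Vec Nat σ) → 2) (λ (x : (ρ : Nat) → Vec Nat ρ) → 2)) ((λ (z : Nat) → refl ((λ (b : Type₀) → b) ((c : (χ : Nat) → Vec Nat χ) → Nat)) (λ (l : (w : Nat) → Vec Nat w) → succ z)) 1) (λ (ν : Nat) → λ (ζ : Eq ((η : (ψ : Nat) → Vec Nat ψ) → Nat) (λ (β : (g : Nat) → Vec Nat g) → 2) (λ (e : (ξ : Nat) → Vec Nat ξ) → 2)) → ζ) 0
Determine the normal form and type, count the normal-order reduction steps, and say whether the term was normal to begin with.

resulting normal form:
  refl ((φ : (r : Nat) → Vec Nat r) → Nat) (λ (d : (y : Nat) → Vec Nat y) → 2)
type:
  Eq ((φ : (r : Nat) → Vec Nat r) → Nat) (λ (d : (y : Nat) → Vec Nat y) → 2) (λ (j : (α : Nat) → Vec Nat α) → 2)
reduction steps (normal order): 3
started in normal form: no
first redex: an elimNat iota-redex


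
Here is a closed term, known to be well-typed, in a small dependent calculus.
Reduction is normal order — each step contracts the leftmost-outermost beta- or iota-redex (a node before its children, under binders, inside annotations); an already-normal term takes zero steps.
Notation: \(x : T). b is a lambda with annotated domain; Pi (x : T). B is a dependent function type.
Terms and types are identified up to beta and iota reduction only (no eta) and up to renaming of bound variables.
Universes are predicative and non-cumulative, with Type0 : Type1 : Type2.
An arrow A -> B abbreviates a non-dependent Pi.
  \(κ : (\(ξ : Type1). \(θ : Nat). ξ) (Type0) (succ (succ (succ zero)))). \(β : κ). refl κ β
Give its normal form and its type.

reduced normal form:
  \(κ : Type0). \(ξ : κ). refl κ ξ
type:
  Pi (κ : Type0). Pi (ξ : κ). Eq κ ξ ξ
observation: 2 normal-order steps separate the term from its normal form.


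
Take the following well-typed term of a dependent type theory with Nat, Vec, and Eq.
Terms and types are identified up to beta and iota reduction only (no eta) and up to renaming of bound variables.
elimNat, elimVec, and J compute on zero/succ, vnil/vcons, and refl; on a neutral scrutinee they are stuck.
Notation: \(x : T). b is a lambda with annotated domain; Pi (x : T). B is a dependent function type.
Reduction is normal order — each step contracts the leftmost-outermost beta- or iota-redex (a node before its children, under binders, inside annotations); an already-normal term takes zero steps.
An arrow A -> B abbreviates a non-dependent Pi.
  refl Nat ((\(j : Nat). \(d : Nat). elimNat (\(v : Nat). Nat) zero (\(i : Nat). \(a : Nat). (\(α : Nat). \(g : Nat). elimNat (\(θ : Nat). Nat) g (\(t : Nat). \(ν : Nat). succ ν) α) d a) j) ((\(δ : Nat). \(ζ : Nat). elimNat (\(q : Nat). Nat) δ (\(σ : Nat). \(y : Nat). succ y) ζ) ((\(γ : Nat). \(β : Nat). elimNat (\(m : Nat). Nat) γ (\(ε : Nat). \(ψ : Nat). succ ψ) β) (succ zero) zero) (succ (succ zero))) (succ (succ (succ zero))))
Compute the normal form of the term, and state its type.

resulting normal form:
  refl Nat (succ (succ (succ (succ (succ (succ (succ (succ (succ zero)))))))))
the term's type:
  Eq Nat (succ (succ (succ (succ (succ (succ (succ (succ (succ zero))))))))) (succ (succ (succ (succ (succ (succ (succ (succ (succ zero)))))))))


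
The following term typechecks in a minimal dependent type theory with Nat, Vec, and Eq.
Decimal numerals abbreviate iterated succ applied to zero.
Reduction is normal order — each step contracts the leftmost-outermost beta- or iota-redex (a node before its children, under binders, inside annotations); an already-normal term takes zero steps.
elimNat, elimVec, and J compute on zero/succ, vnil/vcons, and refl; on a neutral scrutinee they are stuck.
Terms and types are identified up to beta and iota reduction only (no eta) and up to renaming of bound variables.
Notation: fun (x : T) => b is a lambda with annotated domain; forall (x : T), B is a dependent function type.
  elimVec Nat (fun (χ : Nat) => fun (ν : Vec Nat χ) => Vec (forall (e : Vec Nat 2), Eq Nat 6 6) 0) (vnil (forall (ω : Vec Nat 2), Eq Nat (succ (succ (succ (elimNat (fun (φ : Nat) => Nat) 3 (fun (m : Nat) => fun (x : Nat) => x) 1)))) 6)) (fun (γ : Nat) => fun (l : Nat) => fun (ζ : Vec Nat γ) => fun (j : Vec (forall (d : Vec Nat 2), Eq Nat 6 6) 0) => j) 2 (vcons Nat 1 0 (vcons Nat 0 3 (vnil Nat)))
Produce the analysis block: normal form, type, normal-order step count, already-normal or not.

normal form:
  vnil (forall (χ : Vec Nat 2), Eq Nat 6 6)
the term's type:
  Vec (forall (χ : Vec Nat 2), Eq Nat 6 6) 0
reduction steps (normal order): 15
term was already normal: no
first redex: an elimVec iota-redex


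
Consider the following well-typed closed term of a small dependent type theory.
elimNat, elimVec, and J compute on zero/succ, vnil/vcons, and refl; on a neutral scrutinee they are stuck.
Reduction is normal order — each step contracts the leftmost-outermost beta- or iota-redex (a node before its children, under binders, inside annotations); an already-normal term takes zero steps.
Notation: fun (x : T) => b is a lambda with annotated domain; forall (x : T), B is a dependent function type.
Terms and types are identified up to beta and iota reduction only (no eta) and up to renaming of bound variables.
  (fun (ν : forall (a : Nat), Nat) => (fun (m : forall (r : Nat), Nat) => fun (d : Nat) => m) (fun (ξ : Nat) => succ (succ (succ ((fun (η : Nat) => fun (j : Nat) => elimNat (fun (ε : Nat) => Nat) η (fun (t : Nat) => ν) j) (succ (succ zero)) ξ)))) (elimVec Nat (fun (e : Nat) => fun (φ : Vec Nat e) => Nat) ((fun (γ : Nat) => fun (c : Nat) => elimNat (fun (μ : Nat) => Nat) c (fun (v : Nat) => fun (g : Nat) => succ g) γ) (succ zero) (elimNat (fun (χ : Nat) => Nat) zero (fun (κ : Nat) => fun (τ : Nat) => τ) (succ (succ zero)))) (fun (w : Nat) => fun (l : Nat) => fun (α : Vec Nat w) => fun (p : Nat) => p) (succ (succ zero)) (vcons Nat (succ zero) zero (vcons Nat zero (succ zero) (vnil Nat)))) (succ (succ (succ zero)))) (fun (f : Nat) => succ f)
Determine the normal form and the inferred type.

resulting normal form:
  succ (succ (succ (succ (succ (succ (succ (succ zero)))))))
type:
  Nat
observation: the first redex contracted is a beta-redex; the normal form is reached in 16 normal-order steps.


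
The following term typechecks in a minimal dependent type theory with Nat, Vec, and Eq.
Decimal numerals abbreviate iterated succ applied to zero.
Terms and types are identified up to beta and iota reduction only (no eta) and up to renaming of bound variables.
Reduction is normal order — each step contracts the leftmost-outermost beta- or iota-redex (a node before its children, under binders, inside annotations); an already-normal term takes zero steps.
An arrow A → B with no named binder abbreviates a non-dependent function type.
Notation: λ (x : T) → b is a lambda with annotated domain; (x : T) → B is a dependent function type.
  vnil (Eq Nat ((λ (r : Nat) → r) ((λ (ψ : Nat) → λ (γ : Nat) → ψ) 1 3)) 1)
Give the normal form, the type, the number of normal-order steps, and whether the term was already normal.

normal form:
  vnil (Eq Nat 1 1)
inferred type:
  Vec (Eq Nat 1 1) 0
normal-order step count: 3
already normal: no
first contracted redex: a beta-redex


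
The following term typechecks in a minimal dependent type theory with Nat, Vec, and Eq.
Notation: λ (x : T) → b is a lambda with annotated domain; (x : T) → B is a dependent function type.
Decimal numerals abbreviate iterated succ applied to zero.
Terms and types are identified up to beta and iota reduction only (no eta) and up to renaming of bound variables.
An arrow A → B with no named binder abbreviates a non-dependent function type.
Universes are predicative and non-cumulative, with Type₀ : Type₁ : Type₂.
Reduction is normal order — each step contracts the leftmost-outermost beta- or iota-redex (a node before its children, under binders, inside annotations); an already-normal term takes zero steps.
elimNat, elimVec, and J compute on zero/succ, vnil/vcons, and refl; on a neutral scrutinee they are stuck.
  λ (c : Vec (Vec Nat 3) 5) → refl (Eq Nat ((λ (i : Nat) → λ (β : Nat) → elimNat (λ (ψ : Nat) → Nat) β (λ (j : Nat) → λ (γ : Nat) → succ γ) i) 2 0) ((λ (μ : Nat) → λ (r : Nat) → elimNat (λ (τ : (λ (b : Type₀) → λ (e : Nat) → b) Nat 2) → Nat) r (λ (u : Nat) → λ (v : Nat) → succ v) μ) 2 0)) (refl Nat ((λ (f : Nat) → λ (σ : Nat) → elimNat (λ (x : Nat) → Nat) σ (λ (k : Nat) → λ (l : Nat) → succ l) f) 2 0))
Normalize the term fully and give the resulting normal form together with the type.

reduced normal form:
  λ (c : Vec (Vec Nat 3) 5) → refl (Eq Nat 2 2) (refl Nat 2)
the term's type:
  Vec (Vec Nat 3) 5 → Eq (Eq Nat 2 2) (refl Nat 2) (refl Nat 2)


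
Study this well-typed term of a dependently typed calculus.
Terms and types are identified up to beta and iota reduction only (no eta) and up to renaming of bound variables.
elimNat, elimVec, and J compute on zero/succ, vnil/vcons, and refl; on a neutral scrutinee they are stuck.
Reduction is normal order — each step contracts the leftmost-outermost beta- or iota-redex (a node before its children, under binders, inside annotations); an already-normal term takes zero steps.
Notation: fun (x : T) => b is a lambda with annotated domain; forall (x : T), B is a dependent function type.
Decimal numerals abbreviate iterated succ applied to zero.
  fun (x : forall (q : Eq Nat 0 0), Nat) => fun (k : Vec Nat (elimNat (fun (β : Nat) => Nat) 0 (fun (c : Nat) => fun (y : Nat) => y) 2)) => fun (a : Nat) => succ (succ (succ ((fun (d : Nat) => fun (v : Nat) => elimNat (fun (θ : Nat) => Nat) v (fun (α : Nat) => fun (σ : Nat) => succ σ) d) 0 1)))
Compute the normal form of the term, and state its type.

normal form:
  fun (x : forall (q : Eq Nat 0 0), Nat) => fun (k : Vec Nat 0) => fun (β : Nat) => 4
type:
  forall (x : forall (q : Eq Nat 0 0), Nat), forall (k : Vec Nat 0), forall (β : Nat), Nat
observation: the leftmost-outermost redex is an elimNat iota-redex, and normalization takes 10 steps.


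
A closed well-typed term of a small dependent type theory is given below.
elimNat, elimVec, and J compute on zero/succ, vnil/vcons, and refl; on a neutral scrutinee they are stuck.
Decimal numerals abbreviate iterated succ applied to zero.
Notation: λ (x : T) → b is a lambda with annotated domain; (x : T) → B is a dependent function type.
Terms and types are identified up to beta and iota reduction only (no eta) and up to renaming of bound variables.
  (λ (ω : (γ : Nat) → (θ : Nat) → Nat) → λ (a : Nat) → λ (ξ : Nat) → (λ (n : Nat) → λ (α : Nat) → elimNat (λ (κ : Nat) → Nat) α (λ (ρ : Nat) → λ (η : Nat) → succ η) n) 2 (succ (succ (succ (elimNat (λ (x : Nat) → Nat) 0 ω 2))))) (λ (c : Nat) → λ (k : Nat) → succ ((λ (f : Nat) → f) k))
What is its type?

the term's type:
  (ω : Nat) → (γ : Nat) → Nat


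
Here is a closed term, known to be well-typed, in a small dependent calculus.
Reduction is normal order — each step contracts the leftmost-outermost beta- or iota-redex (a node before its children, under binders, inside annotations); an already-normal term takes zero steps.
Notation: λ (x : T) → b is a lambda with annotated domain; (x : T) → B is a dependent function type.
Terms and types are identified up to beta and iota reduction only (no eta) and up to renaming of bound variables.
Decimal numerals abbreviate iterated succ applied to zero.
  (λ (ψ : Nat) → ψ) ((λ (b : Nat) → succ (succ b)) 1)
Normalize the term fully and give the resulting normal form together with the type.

normal form:
  3
the term's type:
  Nat
observation: reduction starts at a beta-redex, and 2 normal-order steps reach the normal form.


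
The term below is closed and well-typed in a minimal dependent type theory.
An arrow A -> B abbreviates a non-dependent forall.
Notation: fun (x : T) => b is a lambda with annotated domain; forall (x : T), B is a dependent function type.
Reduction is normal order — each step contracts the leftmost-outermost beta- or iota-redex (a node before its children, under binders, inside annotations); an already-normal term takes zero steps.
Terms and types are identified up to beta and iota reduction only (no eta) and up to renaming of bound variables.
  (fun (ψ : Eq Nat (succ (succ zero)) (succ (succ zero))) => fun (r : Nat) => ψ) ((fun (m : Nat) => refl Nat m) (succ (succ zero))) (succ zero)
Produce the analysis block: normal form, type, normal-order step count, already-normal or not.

resulting normal form:
  refl Nat (succ (succ zero))
type:
  Eq Nat (succ (succ zero)) (succ (succ zero))
reduction steps (normal order): 3
term was already normal: no
first redex: a beta-redex


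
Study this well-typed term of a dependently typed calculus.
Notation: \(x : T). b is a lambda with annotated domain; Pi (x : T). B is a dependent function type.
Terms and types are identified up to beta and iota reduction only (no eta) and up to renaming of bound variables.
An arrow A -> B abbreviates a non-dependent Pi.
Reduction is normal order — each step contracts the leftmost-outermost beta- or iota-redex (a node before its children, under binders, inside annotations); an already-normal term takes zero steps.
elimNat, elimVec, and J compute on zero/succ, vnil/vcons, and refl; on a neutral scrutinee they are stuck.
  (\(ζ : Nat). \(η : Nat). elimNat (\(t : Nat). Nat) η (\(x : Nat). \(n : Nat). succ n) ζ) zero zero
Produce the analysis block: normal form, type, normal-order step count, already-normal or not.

resulting normal form:
  zero
the term's type:
  Nat
steps to reach normal form (normal order): 3
started in normal form: no
first redex: a beta-redex


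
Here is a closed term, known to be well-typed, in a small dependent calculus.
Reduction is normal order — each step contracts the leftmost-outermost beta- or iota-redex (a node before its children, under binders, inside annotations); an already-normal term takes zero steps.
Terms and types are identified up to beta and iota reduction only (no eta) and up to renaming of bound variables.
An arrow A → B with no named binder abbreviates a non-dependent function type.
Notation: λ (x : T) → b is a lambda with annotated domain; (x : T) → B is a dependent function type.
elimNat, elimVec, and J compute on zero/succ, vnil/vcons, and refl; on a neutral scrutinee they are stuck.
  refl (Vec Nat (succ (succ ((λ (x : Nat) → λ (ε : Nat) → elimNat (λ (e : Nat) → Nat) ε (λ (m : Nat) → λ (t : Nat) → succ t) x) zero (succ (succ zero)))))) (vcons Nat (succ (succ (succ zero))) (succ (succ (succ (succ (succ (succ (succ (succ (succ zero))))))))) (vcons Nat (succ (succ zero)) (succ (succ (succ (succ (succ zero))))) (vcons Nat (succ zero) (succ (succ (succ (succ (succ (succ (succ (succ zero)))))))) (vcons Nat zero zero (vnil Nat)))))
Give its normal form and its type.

resulting normal form:
  refl (Vec Nat (succ (succ (succ (succ zero))))) (vcons Nat (succ (succ (succ zero))) (succ (succ (succ (succ (succ (succ (succ (succ (succ zero))))))))) (vcons Nat (succ (succ zero)) (succ (succ (succ (succ (succ zero))))) (vcons Nat (succ zero) (succ (succ (succ (succ (succ (succ (succ (succ zero)))))))) (vcons Nat zero zero (vnil Nat)))))
inferred type:
  Eq (Vec Nat (succ (succ (succ (succ zero))))) (vcons Nat (succ (succ (succ zero))) (succ (succ (succ (succ (succ (succ (succ (succ (succ zero))))))))) (vcons Nat (succ (succ zero)) (succ (succ (succ (succ (succ zero))))) (vcons Nat (succ zero) (succ (succ (succ (succ (succ (succ (succ (succ zero)))))))) (vcons Nat zero zero (vnil Nat))))) (vcons Nat (succ (succ (succ zero))) (succ (succ (succ (succ (succ (succ (succ (succ (succ zero))))))))) (vcons Nat (succ (succ zero)) (succ (succ (succ (succ (succ zero))))) (vcons Nat (succ zero) (succ (succ (succ (succ (succ (succ (succ (succ zero)))))))) (vcons Nat zero zero (vnil Nat)))))


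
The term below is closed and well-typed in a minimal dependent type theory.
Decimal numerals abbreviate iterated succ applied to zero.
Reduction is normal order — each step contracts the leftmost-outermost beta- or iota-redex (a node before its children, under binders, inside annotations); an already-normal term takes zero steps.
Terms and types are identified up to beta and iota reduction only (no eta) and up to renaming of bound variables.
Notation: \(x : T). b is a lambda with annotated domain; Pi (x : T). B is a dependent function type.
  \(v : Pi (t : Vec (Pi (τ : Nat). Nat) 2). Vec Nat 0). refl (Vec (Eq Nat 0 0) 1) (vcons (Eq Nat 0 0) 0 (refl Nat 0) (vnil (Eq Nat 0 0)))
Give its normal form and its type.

resulting normal form:
  \(v : Pi (t : Vec (Pi (τ : Nat). Nat) 2). Vec Nat 0). refl (Vec (Eq Nat 0 0) 1) (vcons (Eq Nat 0 0) 0 (refl Nat 0) (vnil (Eq Nat 0 0)))
the term's type:
  Pi (v : Pi (t : Vec (Pi (τ : Nat). Nat) 2). Vec Nat 0). Eq (Vec (Eq Nat 0 0) 1) (vcons (Eq Nat 0 0) 0 (refl Nat 0) (vnil (Eq Nat 0 0))) (vcons (Eq Nat 0 0) 0 (refl Nat 0) (vnil (Eq Nat 0 0)))


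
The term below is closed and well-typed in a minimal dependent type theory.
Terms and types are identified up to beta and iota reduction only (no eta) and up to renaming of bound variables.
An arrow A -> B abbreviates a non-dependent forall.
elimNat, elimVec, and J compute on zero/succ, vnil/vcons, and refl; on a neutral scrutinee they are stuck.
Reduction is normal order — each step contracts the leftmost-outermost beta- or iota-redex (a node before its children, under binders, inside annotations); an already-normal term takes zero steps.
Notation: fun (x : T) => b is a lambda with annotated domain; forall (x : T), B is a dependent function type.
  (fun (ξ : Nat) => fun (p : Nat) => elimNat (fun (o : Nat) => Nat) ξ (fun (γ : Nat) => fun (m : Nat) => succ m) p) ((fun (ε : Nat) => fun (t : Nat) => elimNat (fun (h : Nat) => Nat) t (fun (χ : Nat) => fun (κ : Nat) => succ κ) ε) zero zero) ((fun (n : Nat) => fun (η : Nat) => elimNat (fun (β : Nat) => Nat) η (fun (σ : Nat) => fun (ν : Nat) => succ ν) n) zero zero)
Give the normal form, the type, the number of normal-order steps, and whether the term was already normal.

resulting normal form:
  zero
the term's type:
  Nat
steps to reach normal form (normal order): 9
already normal: no
first contracted redex: a beta-redex


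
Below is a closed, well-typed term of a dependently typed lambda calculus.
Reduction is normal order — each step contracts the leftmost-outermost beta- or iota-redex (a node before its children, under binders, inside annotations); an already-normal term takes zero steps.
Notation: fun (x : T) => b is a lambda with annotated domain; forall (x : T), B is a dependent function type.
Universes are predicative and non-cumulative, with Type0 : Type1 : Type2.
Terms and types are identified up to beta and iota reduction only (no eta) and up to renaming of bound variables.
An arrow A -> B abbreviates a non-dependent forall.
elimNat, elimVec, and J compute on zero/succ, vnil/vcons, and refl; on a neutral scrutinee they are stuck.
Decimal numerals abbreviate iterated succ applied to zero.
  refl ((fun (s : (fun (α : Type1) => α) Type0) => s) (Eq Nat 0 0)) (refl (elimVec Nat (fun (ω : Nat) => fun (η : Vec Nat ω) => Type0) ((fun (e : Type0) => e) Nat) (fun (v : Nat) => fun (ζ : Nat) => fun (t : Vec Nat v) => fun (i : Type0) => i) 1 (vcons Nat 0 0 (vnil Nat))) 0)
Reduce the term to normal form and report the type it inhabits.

reduced normal form:
  refl (Eq Nat 0 0) (refl Nat 0)
inferred type:
  Eq (Eq Nat 0 0) (refl Nat 0) (refl Nat 0)
observation: 8 normal-order steps separate the term from its normal form.
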